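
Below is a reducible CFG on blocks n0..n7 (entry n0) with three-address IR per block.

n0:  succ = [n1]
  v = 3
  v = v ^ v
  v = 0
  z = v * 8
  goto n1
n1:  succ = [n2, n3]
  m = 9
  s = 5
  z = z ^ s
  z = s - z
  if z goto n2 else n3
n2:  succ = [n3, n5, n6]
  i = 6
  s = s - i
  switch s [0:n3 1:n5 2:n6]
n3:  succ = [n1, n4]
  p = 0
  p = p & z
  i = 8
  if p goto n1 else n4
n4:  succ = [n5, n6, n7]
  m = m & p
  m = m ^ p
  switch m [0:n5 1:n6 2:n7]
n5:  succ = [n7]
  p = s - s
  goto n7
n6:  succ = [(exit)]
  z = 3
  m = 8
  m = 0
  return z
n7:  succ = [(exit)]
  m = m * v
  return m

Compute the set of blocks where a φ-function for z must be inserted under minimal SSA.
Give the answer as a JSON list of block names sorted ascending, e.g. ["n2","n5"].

idom tree: n1←n0 n2←n1 n3←n1 n4←n3 n5←n1 n6←n1 n7←n1
Dom at joins:
  n1: preds {n0,n3}: {n0} ∩ {n0,n1,n3} = {n0}; idom=n0
  n3: preds {n1,n2}: {n0,n1} ∩ {n0,n1,n2} = {n0,n1}; idom=n1
  n5: preds {n2,n4}: {n0,n1,n2} ∩ {n0,n1,n3,n4} = {n0,n1}; idom=n1
  n6: preds {n2,n4}: {n0,n1,n2} ∩ {n0,n1,n3,n4} = {n0,n1}; idom=n1
  n7: preds {n4,n5}: {n0,n1,n3,n4} ∩ {n0,n1,n5} = {n0,n1}; idom=n1

DF walk-up:
  n1←n0: walk · to n0
  n1←n3: walk n3→n1 to n0
  n3←n1: walk · to n1
  n3←n2: walk n2 to n1
  n5←n2: walk n2 to n1
  n5←n4: walk n4→n3 to n1
  n6←n2: walk n2 to n1
  n6←n4: walk n4→n3 to n1
  n7←n4: walk n4→n3 to n1
  n7←n5: walk n5 to n1
  n0 → ∅
  n1 → {n1}
  n2 → {n3,n5,n6}
  n3 → {n1,n5,n6,n7}
  n4 → {n5,n6,n7}
  n5 → {n7}
  n6 → ∅
  n7 → ∅

φ for z: defs {n0,n1,n6}
  DF⁺ = {n1}

Answer: ["n1"]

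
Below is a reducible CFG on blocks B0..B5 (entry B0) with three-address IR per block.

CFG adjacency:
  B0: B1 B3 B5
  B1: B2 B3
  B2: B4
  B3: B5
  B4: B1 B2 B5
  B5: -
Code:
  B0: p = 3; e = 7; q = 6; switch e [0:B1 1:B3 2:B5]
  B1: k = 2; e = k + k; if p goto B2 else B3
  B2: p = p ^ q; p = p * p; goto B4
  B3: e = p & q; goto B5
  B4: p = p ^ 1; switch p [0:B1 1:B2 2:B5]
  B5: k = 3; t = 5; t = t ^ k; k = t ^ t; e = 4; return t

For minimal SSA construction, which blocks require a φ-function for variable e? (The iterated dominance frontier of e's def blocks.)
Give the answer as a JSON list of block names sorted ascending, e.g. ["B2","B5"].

Answer: ["B1", "B3", "B5"]

Derivation:
idom tree: B1←B0 B2←B1 B3←B0 B4←B2 B5←B0
Join-block Dom:
  B1: preds {B0,B4}: {B0} ∩ {B0,B1,B2,B4} = {B0}; idom=B0
  B2: preds {B1,B4}: {B0,B1} ∩ {B0,B1,B2,B4} = {B0,B1}; idom=B1
  B3: preds {B0,B1}: {B0} ∩ {B0,B1} = {B0}; idom=B0
  B5: preds {B0,B3,B4}: {B0} ∩ {B0,B3} ∩ {B0,B1,B2,B4} = {B0}; idom=B0

DF derivation:
  B1←B0: walk · to B0
  B1←B4: walk B4→B2→B1 to B0
  B2←B1: walk · to B1
  B2←B4: walk B4→B2 to B1
  B3←B0: walk · to B0
  B3←B1: walk B1 to B0
  B5←B0: walk · to B0
  B5←B3: walk B3 to B0
  B5←B4: walk B4→B2→B1 to B0
  B0 → ∅
  B1 → {B1,B3,B5}
  B2 → {B1,B2,B5}
  B3 → {B5}
  B4 → {B1,B2,B5}
  B5 → ∅

φ for e: defs {B0,B1,B3,B5}
  DF⁺ = {B1,B3,B5}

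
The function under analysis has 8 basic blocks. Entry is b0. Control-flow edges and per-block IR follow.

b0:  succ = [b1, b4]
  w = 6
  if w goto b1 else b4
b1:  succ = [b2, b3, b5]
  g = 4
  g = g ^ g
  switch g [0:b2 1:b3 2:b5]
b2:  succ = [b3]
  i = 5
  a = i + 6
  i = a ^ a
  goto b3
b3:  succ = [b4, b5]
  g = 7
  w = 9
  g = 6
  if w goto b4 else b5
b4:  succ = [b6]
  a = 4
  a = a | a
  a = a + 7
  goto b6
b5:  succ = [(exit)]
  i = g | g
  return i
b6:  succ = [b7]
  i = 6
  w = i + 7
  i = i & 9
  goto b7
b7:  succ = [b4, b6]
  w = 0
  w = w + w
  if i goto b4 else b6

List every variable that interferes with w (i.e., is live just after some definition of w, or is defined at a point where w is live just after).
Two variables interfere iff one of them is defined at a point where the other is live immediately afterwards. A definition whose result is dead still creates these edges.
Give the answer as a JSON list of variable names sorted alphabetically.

Per-block:
  b0 def {w} use ∅
  b1 def {g} use ∅
  b2 def {a,i} use ∅
  b3 def {g,w} use ∅
  b4 def {a} use ∅
  b5 def {i} use {g}
  b6 def {i,w} use ∅
  b7 def {w} use {i}

Backward fixpoint:
  b0 li=∅ lo=∅
  b1 li=∅ lo={g}
  b2 li=∅ lo=∅
  b3 li=∅ lo={g}
  b4 li=∅ lo=∅
  b5 li={g} lo=∅
  b6 li=∅ lo={i}
  b7 li={i} lo=∅

Interference:
  a — ∅
  g — {w}
  i — {w}
  w — {g,i}

N(w) = ["g", "i"]

Answer: ["g", "i"]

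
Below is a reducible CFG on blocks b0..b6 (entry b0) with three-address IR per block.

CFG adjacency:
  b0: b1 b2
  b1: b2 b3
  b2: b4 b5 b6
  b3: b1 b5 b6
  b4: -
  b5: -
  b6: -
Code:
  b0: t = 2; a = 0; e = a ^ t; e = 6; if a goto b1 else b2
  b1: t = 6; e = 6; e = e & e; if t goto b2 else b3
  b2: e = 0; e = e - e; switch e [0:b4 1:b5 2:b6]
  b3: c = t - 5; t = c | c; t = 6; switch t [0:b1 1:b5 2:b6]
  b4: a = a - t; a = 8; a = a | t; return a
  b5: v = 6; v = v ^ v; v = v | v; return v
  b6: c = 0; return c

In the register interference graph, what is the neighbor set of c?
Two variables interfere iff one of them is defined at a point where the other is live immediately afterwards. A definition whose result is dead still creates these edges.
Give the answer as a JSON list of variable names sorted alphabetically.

def/use:
  b0: def={a,e,t} ue=∅
  b1: def={e,t} ue=∅
  b2: def={e} ue=∅
  b3: def={c,t} ue={t}
  b4: def={a} ue={a,t}
  b5: def={v} ue=∅
  b6: def={c} ue=∅

Liveness:
  live b0: ∅→{a,t}
  live b1: {a}→{a,t}
  live b2: {a,t}→{a,t}
  live b3: {a,t}→{a}
  live b4: {a,t}→∅
  live b5: ∅→∅
  live b6: ∅→∅

Interference:
  a↔{c,e,t}
  c↔{a}
  e↔{a,t}
  t↔{a,e}
  v↔∅

N(c) = ["a"]

Answer: ["a"]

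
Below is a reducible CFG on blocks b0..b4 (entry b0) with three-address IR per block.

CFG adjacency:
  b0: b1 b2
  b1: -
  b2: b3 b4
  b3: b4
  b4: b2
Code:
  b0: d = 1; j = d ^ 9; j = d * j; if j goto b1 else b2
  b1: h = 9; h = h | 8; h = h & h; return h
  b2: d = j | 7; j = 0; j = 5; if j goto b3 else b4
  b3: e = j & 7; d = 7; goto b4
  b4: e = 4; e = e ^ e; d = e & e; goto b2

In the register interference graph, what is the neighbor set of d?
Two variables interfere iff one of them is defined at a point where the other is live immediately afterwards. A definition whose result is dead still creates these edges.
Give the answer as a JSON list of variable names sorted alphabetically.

Block summaries:
  b0 def {d,j} use ∅
  b1 def {h} use ∅
  b2 def {d,j} use {j}
  b3 def {d,e} use {j}
  b4 def {d,e} use ∅

Live sets:
  live b0: ∅→{j}
  live b1: ∅→∅
  live b2: {j}→{j}
  live b3: {j}→{j}
  live b4: {j}→{j}

Conflict graph:
  d: {j}
  e: {j}
  h: ∅
  j: {d,e}

N(d) = ["j"]

Answer: ["j"]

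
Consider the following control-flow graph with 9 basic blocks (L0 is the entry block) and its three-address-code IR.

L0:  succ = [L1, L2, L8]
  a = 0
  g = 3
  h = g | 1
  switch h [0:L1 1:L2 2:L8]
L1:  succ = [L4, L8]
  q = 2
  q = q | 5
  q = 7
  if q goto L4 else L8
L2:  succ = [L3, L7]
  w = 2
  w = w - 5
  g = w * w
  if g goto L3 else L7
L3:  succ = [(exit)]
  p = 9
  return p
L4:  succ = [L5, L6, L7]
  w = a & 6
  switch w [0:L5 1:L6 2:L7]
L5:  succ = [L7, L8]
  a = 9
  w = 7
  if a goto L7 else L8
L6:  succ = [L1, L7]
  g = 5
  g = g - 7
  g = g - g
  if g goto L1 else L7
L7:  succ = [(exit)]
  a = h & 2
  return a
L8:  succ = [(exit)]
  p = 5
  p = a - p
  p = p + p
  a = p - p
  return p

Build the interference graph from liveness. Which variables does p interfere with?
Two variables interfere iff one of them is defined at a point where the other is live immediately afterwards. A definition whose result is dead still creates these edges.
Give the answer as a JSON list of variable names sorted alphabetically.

Per-block:
  L0: {a,g,h} / ∅
  L1: {q} / ∅
  L2: {g,w} / ∅
  L3: {p} / ∅
  L4: {w} / {a}
  L5: {a,w} / ∅
  L6: {g} / ∅
  L7: {a} / {h}
  L8: {a,p} / {a}

Liveness:
  L0: in=∅ out={a,h}
  L1: in={a,h} out={a,h}
  L2: in={h} out={h}
  L3: in=∅ out=∅
  L4: in={a,h} out={a,h}
  L5: in={h} out={a,h}
  L6: in={a,h} out={a,h}
  L7: in={h} out=∅
  L8: in={a} out=∅

Interfere edges:
  a↔{g,h,p,q,w}
  g↔{a,h}
  h↔{a,g,q,w}
  p↔{a}
  q↔{a,h}
  w↔{a,h}

N(p) = ["a"]

Answer: ["a"]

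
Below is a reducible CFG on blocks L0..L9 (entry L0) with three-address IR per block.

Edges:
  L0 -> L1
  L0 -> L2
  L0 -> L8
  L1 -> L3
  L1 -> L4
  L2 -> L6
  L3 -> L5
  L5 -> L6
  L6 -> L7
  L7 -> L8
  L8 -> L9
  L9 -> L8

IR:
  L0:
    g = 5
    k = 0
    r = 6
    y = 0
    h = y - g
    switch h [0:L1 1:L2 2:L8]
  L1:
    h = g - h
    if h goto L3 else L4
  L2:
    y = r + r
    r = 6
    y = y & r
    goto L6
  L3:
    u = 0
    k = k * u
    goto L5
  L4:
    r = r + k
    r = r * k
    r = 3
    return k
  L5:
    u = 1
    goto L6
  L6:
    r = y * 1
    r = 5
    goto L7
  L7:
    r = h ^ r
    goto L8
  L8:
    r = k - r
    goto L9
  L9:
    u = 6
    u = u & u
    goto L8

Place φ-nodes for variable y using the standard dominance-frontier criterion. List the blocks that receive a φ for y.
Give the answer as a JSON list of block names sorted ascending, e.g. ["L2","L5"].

Answer: ["L6", "L8"]

Derivation:
idom tree: L1←L0 L2←L0 L3←L1 L4←L1 L5←L3 L6←L0 L7←L6 L8←L0 L9←L8
Dom at joins:
  L6: preds {L2,L5}: {L0,L2} ∩ {L0,L1,L3,L5} = {L0}; idom=L0
  L8: preds {L0,L7,L9}: {L0} ∩ {L0,L6,L7} ∩ {L0,L8,L9} = {L0}; idom=L0

DF walk-up:
  join L6 pred L2: L2 stop@L0
  join L6 pred L5: L5→L3→L1 stop@L0
  join L8 pred L0: · stop@L0
  join L8 pred L7: L7→L6 stop@L0
  join L8 pred L9: L9→L8 stop@L0
  DF(L0)=∅
  DF(L1)={L6}
  DF(L2)={L6}
  DF(L3)={L6}
  DF(L4)=∅
  DF(L5)={L6}
  DF(L6)={L8}
  DF(L7)={L8}
  DF(L8)={L8}
  DF(L9)={L8}

φ for y: defs {L0,L2}
  DF⁺ = {L6,L8}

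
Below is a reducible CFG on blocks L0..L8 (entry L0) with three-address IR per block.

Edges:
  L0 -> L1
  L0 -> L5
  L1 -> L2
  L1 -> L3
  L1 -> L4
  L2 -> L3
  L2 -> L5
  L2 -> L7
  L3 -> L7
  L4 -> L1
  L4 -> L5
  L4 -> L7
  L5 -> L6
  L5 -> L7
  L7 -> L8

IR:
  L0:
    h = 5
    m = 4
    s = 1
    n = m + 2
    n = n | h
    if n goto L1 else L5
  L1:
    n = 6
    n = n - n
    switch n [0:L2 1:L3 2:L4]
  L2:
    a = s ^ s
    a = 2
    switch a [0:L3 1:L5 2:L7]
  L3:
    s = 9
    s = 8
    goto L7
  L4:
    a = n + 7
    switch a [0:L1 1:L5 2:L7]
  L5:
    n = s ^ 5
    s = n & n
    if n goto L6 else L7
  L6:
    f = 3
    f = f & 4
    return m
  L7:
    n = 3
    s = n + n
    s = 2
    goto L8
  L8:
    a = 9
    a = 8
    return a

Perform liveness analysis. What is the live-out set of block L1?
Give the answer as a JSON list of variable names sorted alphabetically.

Answer: ["m", "n", "s"]

Analysis:
Per-block:
  L0 def {h,m,n,s} use ∅
  L1 def {n} use ∅
  L2 def {a} use {s}
  L3 def {s} use ∅
  L4 def {a} use {n}
  L5 def {n,s} use {s}
  L6 def {f} use {m}
  L7 def {n,s} use ∅
  L8 def {a} use ∅

Liveness:
  L0 li=∅ lo={m,s}
  L1 li={m,s} lo={m,n,s}
  L2 li={m,s} lo={m,s}
  L3 li=∅ lo=∅
  L4 li={m,n,s} lo={m,s}
  L5 li={m,s} lo={m}
  L6 li={m} lo=∅
  L7 li=∅ lo=∅
  L8 li=∅ lo=∅

live-out(L1) = ["m", "n", "s"]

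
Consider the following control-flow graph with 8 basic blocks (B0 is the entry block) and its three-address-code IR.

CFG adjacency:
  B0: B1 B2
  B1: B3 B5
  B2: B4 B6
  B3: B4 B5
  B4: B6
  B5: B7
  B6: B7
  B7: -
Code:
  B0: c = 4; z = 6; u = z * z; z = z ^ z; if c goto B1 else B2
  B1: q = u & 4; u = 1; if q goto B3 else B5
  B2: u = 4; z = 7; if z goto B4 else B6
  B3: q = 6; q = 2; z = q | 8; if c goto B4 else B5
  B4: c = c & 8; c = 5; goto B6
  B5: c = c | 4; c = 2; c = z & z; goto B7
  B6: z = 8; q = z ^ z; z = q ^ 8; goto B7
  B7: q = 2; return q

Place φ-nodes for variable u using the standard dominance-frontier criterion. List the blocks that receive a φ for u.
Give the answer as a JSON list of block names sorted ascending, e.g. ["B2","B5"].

Answer: ["B4", "B6", "B7"]

Working:
idom tree: B1←B0 B2←B0 B3←B1 B4←B0 B5←B1 B6←B0 B7←B0
Dom∩ at merges:
  B4: preds {B2,B3}: {B0,B2} ∩ {B0,B1,B3} = {B0}; idom=B0
  B5: preds {B1,B3}: {B0,B1} ∩ {B0,B1,B3} = {B0,B1}; idom=B1
  B6: preds {B2,B4}: {B0,B2} ∩ {B0,B4} = {B0}; idom=B0
  B7: preds {B5,B6}: {B0,B1,B5} ∩ {B0,B6} = {B0}; idom=B0

DF derivation:
  join B4 pred B2: B2 stop@B0
  join B4 pred B3: B3→B1 stop@B0
  join B5 pred B1: · stop@B1
  join B5 pred B3: B3 stop@B1
  join B6 pred B2: B2 stop@B0
  join B6 pred B4: B4 stop@B0
  join B7 pred B5: B5→B1 stop@B0
  join B7 pred B6: B6 stop@B0
  B0: DF=∅
  B1: DF={B4,B7}
  B2: DF={B4,B6}
  B3: DF={B4,B5}
  B4: DF={B6}
  B5: DF={B7}
  B6: DF={B7}
  B7: DF=∅

φ for u: defs {B0,B1,B2}
  DF⁺ = {B4,B6,B7}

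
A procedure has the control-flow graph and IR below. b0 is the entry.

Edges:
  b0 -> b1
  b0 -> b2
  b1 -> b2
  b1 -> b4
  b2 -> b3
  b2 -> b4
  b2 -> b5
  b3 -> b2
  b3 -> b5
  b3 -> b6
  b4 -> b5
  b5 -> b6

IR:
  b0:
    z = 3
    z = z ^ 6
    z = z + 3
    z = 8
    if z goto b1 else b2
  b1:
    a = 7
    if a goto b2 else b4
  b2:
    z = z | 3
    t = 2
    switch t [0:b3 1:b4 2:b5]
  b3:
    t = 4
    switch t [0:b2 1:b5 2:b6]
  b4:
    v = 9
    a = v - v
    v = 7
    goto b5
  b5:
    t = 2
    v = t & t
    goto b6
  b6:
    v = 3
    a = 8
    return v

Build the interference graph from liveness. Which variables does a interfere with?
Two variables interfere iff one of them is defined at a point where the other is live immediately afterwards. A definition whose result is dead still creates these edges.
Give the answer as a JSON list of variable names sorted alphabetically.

Answer: ["v", "z"]

Working:
def/use:
  b0: def={z} ue=∅
  b1: def={a} ue=∅
  b2: def={t,z} ue={z}
  b3: def={t} ue=∅
  b4: def={a,v} ue=∅
  b5: def={t,v} ue=∅
  b6: def={a,v} ue=∅

Backward fixpoint:
  live b0: ∅→{z}
  live b1: {z}→{z}
  live b2: {z}→{z}
  live b3: {z}→{z}
  live b4: ∅→∅
  live b5: ∅→∅
  live b6: ∅→∅

Interference:
  a: {v,z}
  t: {z}
  v: {a}
  z: {a,t}

N(a) = ["v", "z"]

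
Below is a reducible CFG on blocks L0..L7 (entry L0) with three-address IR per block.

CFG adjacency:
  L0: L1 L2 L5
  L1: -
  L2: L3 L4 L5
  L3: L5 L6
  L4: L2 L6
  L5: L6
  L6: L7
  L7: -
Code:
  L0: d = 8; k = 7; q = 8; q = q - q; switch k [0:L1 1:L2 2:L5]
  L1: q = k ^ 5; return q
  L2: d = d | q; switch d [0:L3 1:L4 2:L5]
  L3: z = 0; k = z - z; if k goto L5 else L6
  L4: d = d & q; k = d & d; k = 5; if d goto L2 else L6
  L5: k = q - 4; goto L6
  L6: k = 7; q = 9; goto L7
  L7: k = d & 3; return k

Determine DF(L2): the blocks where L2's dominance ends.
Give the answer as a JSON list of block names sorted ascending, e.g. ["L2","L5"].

Answer: ["L2", "L5", "L6"]

Derivation:
idom tree: L1←L0 L2←L0 L3←L2 L4←L2 L5←L0 L6←L0 L7←L6
Join-block Dom:
  L2: preds {L0,L4}: {L0} ∩ {L0,L2,L4} = {L0}; idom=L0
  L5: preds {L0,L2,L3}: {L0} ∩ {L0,L2} ∩ {L0,L2,L3} = {L0}; idom=L0
  L6: preds {L3,L4,L5}: {L0,L2,L3} ∩ {L0,L2,L4} ∩ {L0,L5} = {L0}; idom=L0

DF walk-up:
  join L2 pred L0: · stop@L0
  join L2 pred L4: L4→L2 stop@L0
  join L5 pred L0: · stop@L0
  join L5 pred L2: L2 stop@L0
  join L5 pred L3: L3→L2 stop@L0
  join L6 pred L3: L3→L2 stop@L0
  join L6 pred L4: L4→L2 stop@L0
  join L6 pred L5: L5 stop@L0
  DF(L0)=∅
  DF(L1)=∅
  DF(L2)={L2,L5,L6}
  DF(L3)={L5,L6}
  DF(L4)={L2,L6}
  DF(L5)={L6}
  DF(L6)=∅
  DF(L7)=∅

DF(L2) = ["L2", "L5", "L6"]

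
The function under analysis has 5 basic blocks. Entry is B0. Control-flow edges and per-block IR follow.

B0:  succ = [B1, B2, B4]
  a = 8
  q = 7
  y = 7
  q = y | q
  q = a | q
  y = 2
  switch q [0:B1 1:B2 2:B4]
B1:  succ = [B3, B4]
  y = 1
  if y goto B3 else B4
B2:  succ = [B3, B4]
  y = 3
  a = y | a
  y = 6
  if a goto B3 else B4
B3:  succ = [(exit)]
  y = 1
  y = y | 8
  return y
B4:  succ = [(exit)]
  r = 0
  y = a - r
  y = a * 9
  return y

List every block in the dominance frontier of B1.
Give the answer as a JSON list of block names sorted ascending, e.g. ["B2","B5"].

idom tree: B1←B0 B2←B0 B3←B0 B4←B0
Dom∩ at merges:
  B3: preds {B1,B2}: {B0,B1} ∩ {B0,B2} = {B0}; idom=B0
  B4: preds {B0,B1,B2}: {B0} ∩ {B0,B1} ∩ {B0,B2} = {B0}; idom=B0

DF walk-up:
  join B3 pred B1: B1 stop@B0
  join B3 pred B2: B2 stop@B0
  join B4 pred B0: · stop@B0
  join B4 pred B1: B1 stop@B0
  join B4 pred B2: B2 stop@B0
  DF(B0)=∅
  DF(B1)={B3,B4}
  DF(B2)={B3,B4}
  DF(B3)=∅
  DF(B4)=∅

DF(B1) = ["B3", "B4"]

Answer: ["B3", "B4"]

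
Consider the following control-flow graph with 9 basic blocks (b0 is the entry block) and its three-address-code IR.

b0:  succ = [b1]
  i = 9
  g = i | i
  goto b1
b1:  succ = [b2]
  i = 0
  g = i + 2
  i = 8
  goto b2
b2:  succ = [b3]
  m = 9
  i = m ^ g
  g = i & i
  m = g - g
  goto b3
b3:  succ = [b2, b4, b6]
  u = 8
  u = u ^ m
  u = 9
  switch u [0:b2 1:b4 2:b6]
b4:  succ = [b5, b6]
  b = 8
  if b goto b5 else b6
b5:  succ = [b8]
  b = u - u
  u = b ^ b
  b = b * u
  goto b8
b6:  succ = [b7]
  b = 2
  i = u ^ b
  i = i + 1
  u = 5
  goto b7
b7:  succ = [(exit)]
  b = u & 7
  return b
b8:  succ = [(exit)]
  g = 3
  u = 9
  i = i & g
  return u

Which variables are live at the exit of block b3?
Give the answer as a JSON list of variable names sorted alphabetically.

Per-block:
  b0: {g,i} / ∅
  b1: {g,i} / ∅
  b2: {g,i,m} / {g}
  b3: {u} / {m}
  b4: {b} / ∅
  b5: {b,u} / {u}
  b6: {b,i,u} / {u}
  b7: {b} / {u}
  b8: {g,i,u} / {i}

Live sets:
  b0: in=∅ out=∅
  b1: in=∅ out={g}
  b2: in={g} out={g,i,m}
  b3: in={g,i,m} out={g,i,u}
  b4: in={i,u} out={i,u}
  b5: in={i,u} out={i}
  b6: in={u} out={u}
  b7: in={u} out=∅
  b8: in={i} out=∅

live-out(b3) = ["g", "i", "u"]

Answer: ["g", "i", "u"]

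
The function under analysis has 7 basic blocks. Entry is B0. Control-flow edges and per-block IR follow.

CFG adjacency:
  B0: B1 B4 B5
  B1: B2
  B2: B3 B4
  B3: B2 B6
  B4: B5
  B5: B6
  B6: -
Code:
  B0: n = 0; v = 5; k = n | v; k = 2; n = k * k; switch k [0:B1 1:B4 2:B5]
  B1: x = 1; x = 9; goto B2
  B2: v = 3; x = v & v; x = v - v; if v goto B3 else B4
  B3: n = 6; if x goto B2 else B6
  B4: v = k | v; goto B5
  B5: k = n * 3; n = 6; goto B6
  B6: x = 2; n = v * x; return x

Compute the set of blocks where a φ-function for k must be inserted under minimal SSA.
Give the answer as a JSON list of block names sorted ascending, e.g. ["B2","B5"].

Answer: ["B6"]

Working:
idom tree: B1←B0 B2←B1 B3←B2 B4←B0 B5←B0 B6←B0
Join-block Dom:
  B2: preds {B1,B3}: {B0,B1} ∩ {B0,B1,B2,B3} = {B0,B1}; idom=B1
  B4: preds {B0,B2}: {B0} ∩ {B0,B1,B2} = {B0}; idom=B0
  B5: preds {B0,B4}: {B0} ∩ {B0,B4} = {B0}; idom=B0
  B6: preds {B3,B5}: {B0,B1,B2,B3} ∩ {B0,B5} = {B0}; idom=B0

DF derivation:
  B2←B1: walk · to B1
  B2←B3: walk B3→B2 to B1
  B4←B0: walk · to B0
  B4←B2: walk B2→B1 to B0
  B5←B0: walk · to B0
  B5←B4: walk B4 to B0
  B6←B3: walk B3→B2→B1 to B0
  B6←B5: walk B5 to B0
  B0 → ∅
  B1 → {B4,B6}
  B2 → {B2,B4,B6}
  B3 → {B2,B6}
  B4 → {B5}
  B5 → {B6}
  B6 → ∅

φ for k: defs {B0,B5}
  DF⁺ = {B6}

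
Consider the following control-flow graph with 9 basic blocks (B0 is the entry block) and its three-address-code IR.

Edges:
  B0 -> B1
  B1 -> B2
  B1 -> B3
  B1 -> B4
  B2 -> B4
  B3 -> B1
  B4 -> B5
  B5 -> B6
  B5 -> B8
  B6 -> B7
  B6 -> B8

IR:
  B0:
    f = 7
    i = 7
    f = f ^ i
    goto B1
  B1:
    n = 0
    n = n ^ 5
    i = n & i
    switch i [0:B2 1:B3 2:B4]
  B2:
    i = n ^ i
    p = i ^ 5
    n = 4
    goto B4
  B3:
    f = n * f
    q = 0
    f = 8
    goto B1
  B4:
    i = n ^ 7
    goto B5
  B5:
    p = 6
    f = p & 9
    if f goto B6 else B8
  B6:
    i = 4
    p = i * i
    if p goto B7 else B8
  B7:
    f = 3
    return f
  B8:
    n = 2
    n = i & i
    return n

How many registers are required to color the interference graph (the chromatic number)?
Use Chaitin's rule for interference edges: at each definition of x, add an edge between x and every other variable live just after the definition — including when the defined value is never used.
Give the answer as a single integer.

def/use:
  B0: def={f,i} ue=∅
  B1: def={i,n} ue={i}
  B2: def={i,n,p} ue={i,n}
  B3: def={f,q} ue={f,n}
  B4: def={i} ue={n}
  B5: def={f,p} ue=∅
  B6: def={i,p} ue=∅
  B7: def={f} ue=∅
  B8: def={n} ue={i}

Live sets:
  live B0: ∅→{f,i}
  live B1: {f,i}→{f,i,n}
  live B2: {i,n}→{n}
  live B3: {f,i,n}→{f,i}
  live B4: {n}→{i}
  live B5: {i}→{i}
  live B6: ∅→{i}
  live B7: ∅→∅
  live B8: {i}→∅

Interfere edges:
  f↔{i,n}
  i↔{f,n,p,q}
  n↔{f,i}
  p↔{i}
  q↔{i}

Chromatic number:
  lower bound: {f,i,n} mutually conflict ⇒ χ ≥ 3
  3-colouring: r0={i}  r1={f,p,q}  r2={n}
  χ = 3

Answer: 3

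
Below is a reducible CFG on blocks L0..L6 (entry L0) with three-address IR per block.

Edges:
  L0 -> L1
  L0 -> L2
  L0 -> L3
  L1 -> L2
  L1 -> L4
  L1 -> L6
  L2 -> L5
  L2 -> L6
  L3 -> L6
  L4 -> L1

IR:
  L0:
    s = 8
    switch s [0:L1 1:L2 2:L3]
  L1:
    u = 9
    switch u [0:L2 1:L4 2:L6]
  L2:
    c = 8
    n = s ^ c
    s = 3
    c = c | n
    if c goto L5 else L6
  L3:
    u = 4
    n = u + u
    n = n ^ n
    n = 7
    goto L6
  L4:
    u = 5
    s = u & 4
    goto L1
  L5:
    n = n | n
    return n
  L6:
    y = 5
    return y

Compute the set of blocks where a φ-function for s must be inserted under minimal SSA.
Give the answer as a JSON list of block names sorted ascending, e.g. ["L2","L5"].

idom tree: L1←L0 L2←L0 L3←L0 L4←L1 L5←L2 L6←L0
Dom at joins:
  L1: preds {L0,L4}: {L0} ∩ {L0,L1,L4} = {L0}; idom=L0
  L2: preds {L0,L1}: {L0} ∩ {L0,L1} = {L0}; idom=L0
  L6: preds {L1,L2,L3}: {L0,L1} ∩ {L0,L2} ∩ {L0,L3} = {L0}; idom=L0

DF walk-up:
  L1←L0: walk · to L0
  L1←L4: walk L4→L1 to L0
  L2←L0: walk · to L0
  L2←L1: walk L1 to L0
  L6←L1: walk L1 to L0
  L6←L2: walk L2 to L0
  L6←L3: walk L3 to L0
  L0 → ∅
  L1 → {L1,L2,L6}
  L2 → {L6}
  L3 → {L6}
  L4 → {L1}
  L5 → ∅
  L6 → ∅

φ for s: defs {L0,L2,L4}
  DF⁺ = {L1,L2,L6}

Answer: ["L1", "L2", "L6"]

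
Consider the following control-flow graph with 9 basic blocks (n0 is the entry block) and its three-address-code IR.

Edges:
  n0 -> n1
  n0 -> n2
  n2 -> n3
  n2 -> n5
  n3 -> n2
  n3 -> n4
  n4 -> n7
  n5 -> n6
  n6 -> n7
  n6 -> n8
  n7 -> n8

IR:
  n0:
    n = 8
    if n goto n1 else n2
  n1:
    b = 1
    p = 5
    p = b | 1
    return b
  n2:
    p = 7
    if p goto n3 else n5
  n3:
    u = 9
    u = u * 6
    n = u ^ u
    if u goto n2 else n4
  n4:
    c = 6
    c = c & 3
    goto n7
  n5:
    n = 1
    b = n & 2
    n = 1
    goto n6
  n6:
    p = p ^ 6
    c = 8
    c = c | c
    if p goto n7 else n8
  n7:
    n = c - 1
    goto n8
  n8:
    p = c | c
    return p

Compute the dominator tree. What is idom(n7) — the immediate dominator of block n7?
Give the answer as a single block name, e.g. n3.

idom tree: n1←n0 n2←n0 n3←n2 n4←n3 n5←n2 n6←n5 n7←n2 n8←n2
Join-block Dom:
  n2: preds {n0,n3}: {n0} ∩ {n0,n2,n3} = {n0}; idom=n0
  n7: preds {n4,n6}: {n0,n2,n3,n4} ∩ {n0,n2,n5,n6} = {n0,n2}; idom=n2
  n8: preds {n6,n7}: {n0,n2,n5,n6} ∩ {n0,n2,n7} = {n0,n2}; idom=n2

idom(n7) = n2

Answer: n2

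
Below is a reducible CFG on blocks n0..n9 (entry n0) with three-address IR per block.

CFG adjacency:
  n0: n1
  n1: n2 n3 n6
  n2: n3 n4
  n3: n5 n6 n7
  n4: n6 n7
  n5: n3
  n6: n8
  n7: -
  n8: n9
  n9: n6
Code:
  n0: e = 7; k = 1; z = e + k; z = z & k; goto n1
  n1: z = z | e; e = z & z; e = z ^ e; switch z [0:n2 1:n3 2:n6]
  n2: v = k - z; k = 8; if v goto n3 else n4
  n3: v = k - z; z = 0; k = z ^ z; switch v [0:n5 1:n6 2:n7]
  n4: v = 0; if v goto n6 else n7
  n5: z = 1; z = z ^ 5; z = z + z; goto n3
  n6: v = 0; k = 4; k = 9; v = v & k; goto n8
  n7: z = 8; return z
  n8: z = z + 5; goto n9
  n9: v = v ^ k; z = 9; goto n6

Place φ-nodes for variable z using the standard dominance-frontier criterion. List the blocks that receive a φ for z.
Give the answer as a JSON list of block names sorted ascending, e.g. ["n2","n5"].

idom tree: n1←n0 n2←n1 n3←n1 n4←n2 n5←n3 n6←n1 n7←n1 n8←n6 n9←n8
Dom∩ at merges:
  n3: preds {n1,n2,n5}: {n0,n1} ∩ {n0,n1,n2} ∩ {n0,n1,n3,n5} = {n0,n1}; idom=n1
  n6: preds {n1,n3,n4,n9}: {n0,n1} ∩ {n0,n1,n3} ∩ {n0,n1,n2,n4} ∩ {n0,n1,n6,n8,n9} = {n0,n1}; idom=n1
  n7: preds {n3,n4}: {n0,n1,n3} ∩ {n0,n1,n2,n4} = {n0,n1}; idom=n1

DF derivation:
  join n3 pred n1: · stop@n1
  join n3 pred n2: n2 stop@n1
  join n3 pred n5: n5→n3 stop@n1
  join n6 pred n1: · stop@n1
  join n6 pred n3: n3 stop@n1
  join n6 pred n4: n4→n2 stop@n1
  join n6 pred n9: n9→n8→n6 stop@n1
  join n7 pred n3: n3 stop@n1
  join n7 pred n4: n4→n2 stop@n1
  n0 → ∅
  n1 → ∅
  n2 → {n3,n6,n7}
  n3 → {n3,n6,n7}
  n4 → {n6,n7}
  n5 → {n3}
  n6 → {n6}
  n7 → ∅
  n8 → {n6}
  n9 → {n6}

φ for z: defs {n0,n1,n3,n5,n7,n8,n9}
  DF⁺ = {n3,n6,n7}

Answer: ["n3", "n6", "n7"]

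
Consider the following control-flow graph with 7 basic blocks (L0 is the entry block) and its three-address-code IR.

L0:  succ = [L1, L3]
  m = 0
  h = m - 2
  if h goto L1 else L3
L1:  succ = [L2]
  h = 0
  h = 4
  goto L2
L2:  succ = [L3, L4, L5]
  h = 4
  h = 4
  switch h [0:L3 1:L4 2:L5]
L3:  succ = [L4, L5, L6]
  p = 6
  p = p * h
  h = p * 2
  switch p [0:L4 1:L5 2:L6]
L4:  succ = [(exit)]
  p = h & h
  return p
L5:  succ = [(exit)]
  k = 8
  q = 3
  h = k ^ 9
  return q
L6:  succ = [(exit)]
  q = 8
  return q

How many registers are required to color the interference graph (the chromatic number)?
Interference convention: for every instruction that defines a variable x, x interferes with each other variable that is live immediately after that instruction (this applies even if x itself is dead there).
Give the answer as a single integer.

Answer: 2

Analysis:
Block summaries:
  L0: {h,m} / ∅
  L1: {h} / ∅
  L2: {h} / ∅
  L3: {h,p} / {h}
  L4: {p} / {h}
  L5: {h,k,q} / ∅
  L6: {q} / ∅

Liveness:
  live L0: ∅→{h}
  live L1: ∅→∅
  live L2: ∅→{h}
  live L3: {h}→{h}
  live L4: {h}→∅
  live L5: ∅→∅
  live L6: ∅→∅

Interfere edges:
  h↔{p,q}
  k↔{q}
  m↔∅
  p↔{h}
  q↔{h,k}

Chromatic number:
  clique {h,p} ⇒ need ≥ 2
  2-colouring: r0={h,k,m}  r1={p,q}
  χ = 2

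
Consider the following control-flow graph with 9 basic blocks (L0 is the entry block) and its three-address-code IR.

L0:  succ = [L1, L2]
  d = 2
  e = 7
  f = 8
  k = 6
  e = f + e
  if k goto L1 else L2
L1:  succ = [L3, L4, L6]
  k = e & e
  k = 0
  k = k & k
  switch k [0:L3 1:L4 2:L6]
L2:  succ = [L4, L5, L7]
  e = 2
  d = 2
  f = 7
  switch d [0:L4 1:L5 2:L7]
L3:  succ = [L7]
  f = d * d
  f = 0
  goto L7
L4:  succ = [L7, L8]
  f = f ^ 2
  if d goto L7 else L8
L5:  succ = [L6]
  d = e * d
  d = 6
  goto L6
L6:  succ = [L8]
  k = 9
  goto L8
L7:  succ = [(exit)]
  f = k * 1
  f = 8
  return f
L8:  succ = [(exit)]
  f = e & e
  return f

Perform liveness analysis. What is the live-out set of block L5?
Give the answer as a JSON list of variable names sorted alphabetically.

Answer: ["e"]

Analysis:
def/use:
  L0: def={d,e,f,k} ue=∅
  L1: def={k} ue={e}
  L2: def={d,e,f} ue=∅
  L3: def={f} ue={d}
  L4: def={f} ue={d,f}
  L5: def={d} ue={d,e}
  L6: def={k} ue=∅
  L7: def={f} ue={k}
  L8: def={f} ue={e}

Liveness:
  L0: in=∅ out={d,e,f,k}
  L1: in={d,e,f} out={d,e,f,k}
  L2: in={k} out={d,e,f,k}
  L3: in={d,k} out={k}
  L4: in={d,e,f,k} out={e,k}
  L5: in={d,e} out={e}
  L6: in={e} out={e}
  L7: in={k} out=∅
  L8: in={e} out=∅

live-out(L5) = ["e"]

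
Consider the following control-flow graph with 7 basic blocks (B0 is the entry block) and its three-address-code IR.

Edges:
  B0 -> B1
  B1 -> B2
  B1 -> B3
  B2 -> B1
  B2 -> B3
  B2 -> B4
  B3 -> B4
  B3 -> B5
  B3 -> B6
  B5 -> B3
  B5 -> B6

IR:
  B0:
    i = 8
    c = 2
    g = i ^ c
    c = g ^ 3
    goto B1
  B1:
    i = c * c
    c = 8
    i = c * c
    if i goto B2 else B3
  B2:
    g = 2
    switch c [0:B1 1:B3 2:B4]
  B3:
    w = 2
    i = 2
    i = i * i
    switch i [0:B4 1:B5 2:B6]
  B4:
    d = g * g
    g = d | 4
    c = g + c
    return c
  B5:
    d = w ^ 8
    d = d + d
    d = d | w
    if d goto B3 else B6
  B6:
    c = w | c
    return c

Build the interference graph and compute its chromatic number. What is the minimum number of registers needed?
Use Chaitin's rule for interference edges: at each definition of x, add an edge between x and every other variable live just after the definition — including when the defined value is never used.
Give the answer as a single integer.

def/use:
  B0: {c,g,i} / ∅
  B1: {c,i} / {c}
  B2: {g} / {c}
  B3: {i,w} / ∅
  B4: {c,d,g} / {c,g}
  B5: {d} / {w}
  B6: {c} / {c,w}

Liveness:
  live B0: ∅→{c,g}
  live B1: {c,g}→{c,g}
  live B2: {c}→{c,g}
  live B3: {c,g}→{c,g,w}
  live B4: {c,g}→∅
  live B5: {c,g,w}→{c,g,w}
  live B6: {c,w}→∅

Interference:
  c — {d,g,i,w}
  d — {c,g,w}
  g — {c,d,i,w}
  i — {c,g,w}
  w — {c,d,g,i}

Chromatic number:
  lower bound: {c,d,g,w} mutually conflict ⇒ χ ≥ 4
  assign c→r0 d→r3 g→r1 i→r3 w→r2 — no edge inside a register ⇒ χ ≤ 4
  χ = 4

Answer: 4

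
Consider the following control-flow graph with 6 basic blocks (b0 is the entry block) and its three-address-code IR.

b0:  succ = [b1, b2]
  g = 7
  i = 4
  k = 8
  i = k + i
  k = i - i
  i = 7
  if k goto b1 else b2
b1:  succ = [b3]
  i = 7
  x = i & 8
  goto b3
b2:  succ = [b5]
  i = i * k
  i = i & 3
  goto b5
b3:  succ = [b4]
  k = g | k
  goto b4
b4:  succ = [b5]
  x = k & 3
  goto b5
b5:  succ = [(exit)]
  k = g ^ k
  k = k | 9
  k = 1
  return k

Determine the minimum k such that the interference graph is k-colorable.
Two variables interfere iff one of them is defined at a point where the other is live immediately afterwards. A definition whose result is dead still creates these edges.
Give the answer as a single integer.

Per-block:
  b0: def={g,i,k} ue=∅
  b1: def={i,x} ue=∅
  b2: def={i} ue={i,k}
  b3: def={k} ue={g,k}
  b4: def={x} ue={k}
  b5: def={k} ue={g,k}

Live sets:
  live b0: ∅→{g,i,k}
  live b1: {g,k}→{g,k}
  live b2: {g,i,k}→{g,k}
  live b3: {g,k}→{g,k}
  live b4: {g,k}→{g,k}
  live b5: {g,k}→∅

Interference:
  g↔{i,k,x}
  i↔{g,k}
  k↔{g,i,x}
  x↔{g,k}

Chromatic number:
  {g,i,k} pairwise interfere (3-clique) ⇒ χ ≥ 3
  3-colouring: c0={g}  c1={k}  c2={i,x}
  χ = 3

Answer: 3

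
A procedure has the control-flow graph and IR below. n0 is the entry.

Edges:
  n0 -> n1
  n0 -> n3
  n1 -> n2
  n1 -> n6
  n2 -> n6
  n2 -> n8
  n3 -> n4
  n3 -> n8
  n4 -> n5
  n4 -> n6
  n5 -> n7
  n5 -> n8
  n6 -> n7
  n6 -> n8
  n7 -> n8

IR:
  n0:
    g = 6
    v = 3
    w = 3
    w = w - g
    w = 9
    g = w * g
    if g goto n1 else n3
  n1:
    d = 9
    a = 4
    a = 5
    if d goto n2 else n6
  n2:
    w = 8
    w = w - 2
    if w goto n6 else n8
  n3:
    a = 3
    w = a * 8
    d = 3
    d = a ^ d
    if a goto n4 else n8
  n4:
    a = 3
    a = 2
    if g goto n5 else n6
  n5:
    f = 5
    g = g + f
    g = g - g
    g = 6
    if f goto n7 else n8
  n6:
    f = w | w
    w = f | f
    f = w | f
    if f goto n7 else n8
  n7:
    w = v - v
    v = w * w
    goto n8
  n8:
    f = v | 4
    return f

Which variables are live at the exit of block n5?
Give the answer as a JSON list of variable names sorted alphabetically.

Answer: ["v"]

Analysis:
Per-block:
  n0 def {g,v,w} use ∅
  n1 def {a,d} use ∅
  n2 def {w} use ∅
  n3 def {a,d,w} use ∅
  n4 def {a} use {g}
  n5 def {f,g} use {g}
  n6 def {f,w} use {w}
  n7 def {v,w} use {v}
  n8 def {f} use {v}

Live sets:
  n0: in=∅ out={g,v,w}
  n1: in={v,w} out={v,w}
  n2: in={v} out={v,w}
  n3: in={g,v} out={g,v,w}
  n4: in={g,v,w} out={g,v,w}
  n5: in={g,v} out={v}
  n6: in={v,w} out={v}
  n7: in={v} out={v}
  n8: in={v} out=∅

live-out(n5) = ["v"]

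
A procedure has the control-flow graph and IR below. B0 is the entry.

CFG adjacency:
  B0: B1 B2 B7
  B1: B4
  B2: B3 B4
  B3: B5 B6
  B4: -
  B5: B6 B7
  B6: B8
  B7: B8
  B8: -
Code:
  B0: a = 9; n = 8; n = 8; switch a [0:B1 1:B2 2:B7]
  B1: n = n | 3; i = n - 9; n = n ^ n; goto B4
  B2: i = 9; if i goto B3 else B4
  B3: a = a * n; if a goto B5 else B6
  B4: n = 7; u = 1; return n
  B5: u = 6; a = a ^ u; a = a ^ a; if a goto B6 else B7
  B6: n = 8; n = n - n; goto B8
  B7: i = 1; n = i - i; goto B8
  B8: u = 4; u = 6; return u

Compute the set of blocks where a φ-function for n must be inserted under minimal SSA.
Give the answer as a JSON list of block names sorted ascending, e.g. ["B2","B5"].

idom tree: B1←B0 B2←B0 B3←B2 B4←B0 B5←B3 B6←B3 B7←B0 B8←B0
Dom at joins:
  B4: preds {B1,B2}: {B0,B1} ∩ {B0,B2} = {B0}; idom=B0
  B6: preds {B3,B5}: {B0,B2,B3} ∩ {B0,B2,B3,B5} = {B0,B2,B3}; idom=B3
  B7: preds {B0,B5}: {B0} ∩ {B0,B2,B3,B5} = {B0}; idom=B0
  B8: preds {B6,B7}: {B0,B2,B3,B6} ∩ {B0,B7} = {B0}; idom=B0

DF walk-up:
  B4←B1: walk B1 to B0
  B4←B2: walk B2 to B0
  B6←B3: walk · to B3
  B6←B5: walk B5 to B3
  B7←B0: walk · to B0
  B7←B5: walk B5→B3→B2 to B0
  B8←B6: walk B6→B3→B2 to B0
  B8←B7: walk B7 to B0
  B0 → ∅
  B1 → {B4}
  B2 → {B4,B7,B8}
  B3 → {B7,B8}
  B4 → ∅
  B5 → {B6,B7}
  B6 → {B8}
  B7 → {B8}
  B8 → ∅

φ for n: defs {B0,B1,B4,B6,B7}
  DF⁺ = {B4,B8}

Answer: ["B4", "B8"]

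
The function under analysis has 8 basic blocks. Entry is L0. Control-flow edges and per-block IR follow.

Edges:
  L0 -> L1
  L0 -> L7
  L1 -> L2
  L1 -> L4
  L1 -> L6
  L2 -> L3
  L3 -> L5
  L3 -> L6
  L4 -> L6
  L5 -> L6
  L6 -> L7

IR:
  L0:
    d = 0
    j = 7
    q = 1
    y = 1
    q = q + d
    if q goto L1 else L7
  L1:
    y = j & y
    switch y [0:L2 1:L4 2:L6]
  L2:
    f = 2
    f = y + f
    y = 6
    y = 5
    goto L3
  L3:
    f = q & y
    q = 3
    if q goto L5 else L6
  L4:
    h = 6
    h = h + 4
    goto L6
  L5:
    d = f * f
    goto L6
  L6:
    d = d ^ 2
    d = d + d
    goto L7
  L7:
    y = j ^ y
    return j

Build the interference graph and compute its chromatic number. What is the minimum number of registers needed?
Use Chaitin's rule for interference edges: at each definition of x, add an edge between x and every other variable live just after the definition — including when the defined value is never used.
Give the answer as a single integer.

Per-block:
  L0: {d,j,q,y} / ∅
  L1: {y} / {j,y}
  L2: {f,y} / {y}
  L3: {f,q} / {q,y}
  L4: {h} / ∅
  L5: {d} / {f}
  L6: {d} / {d}
  L7: {y} / {j,y}

Live sets:
  live L0: ∅→{d,j,q,y}
  live L1: {d,j,q,y}→{d,j,q,y}
  live L2: {d,j,q,y}→{d,j,q,y}
  live L3: {d,j,q,y}→{d,f,j,y}
  live L4: {d,j,y}→{d,j,y}
  live L5: {f,j,y}→{d,j,y}
  live L6: {d,j,y}→{j,y}
  live L7: {j,y}→∅

Interference:
  d: {f,h,j,q,y}
  f: {d,j,q,y}
  h: {d,j,y}
  j: {d,f,h,q,y}
  q: {d,f,j,y}
  y: {d,f,h,j,q}

Colouring:
  clique {d,f,j,q,y} ⇒ need ≥ 5
  assign d→R0 f→R3 h→R3 j→R1 q→R4 y→R2 — no edge inside a register ⇒ χ ≤ 5
  χ = 5

Answer: 5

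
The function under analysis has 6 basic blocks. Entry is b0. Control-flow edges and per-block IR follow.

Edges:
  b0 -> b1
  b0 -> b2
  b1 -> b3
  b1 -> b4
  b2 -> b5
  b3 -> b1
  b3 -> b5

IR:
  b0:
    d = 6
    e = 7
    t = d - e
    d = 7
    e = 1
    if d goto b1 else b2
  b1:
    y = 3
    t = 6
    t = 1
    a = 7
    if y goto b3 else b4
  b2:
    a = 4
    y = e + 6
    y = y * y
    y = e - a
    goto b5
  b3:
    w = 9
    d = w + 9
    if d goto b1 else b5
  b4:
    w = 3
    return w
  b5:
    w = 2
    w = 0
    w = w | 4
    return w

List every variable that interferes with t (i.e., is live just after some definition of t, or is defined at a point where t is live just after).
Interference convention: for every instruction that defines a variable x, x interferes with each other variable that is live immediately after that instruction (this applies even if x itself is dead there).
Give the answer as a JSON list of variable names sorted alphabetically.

Per-block:
  b0 def {d,e,t} use ∅
  b1 def {a,t,y} use ∅
  b2 def {a,y} use {e}
  b3 def {d,w} use ∅
  b4 def {w} use ∅
  b5 def {w} use ∅

Backward fixpoint:
  live b0: ∅→{e}
  live b1: ∅→∅
  live b2: {e}→∅
  live b3: ∅→∅
  live b4: ∅→∅
  live b5: ∅→∅

Interfere edges:
  a↔{e,y}
  d↔{e}
  e↔{a,d,y}
  t↔{y}
  w↔∅
  y↔{a,e,t}

N(t) = ["y"]

Answer: ["y"]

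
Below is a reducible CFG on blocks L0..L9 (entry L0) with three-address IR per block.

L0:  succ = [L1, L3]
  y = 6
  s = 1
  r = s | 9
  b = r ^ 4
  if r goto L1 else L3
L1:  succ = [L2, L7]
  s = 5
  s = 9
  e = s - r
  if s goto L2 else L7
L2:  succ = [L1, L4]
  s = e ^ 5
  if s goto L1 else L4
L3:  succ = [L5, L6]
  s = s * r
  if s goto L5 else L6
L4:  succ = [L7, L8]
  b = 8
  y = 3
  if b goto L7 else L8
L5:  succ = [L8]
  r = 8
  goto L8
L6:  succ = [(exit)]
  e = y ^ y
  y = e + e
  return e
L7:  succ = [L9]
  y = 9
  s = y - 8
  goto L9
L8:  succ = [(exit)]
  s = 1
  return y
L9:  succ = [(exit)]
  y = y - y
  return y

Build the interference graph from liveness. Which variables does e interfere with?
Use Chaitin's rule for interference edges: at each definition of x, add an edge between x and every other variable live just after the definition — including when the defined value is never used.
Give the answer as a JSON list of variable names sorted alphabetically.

Per-block:
  L0: {b,r,s,y} / ∅
  L1: {e,s} / {r}
  L2: {s} / {e}
  L3: {s} / {r,s}
  L4: {b,y} / ∅
  L5: {r} / ∅
  L6: {e,y} / {y}
  L7: {s,y} / ∅
  L8: {s} / {y}
  L9: {y} / {y}

Live sets:
  live L0: ∅→{r,s,y}
  live L1: {r}→{e,r}
  live L2: {e,r}→{r}
  live L3: {r,s,y}→{y}
  live L4: ∅→{y}
  live L5: {y}→{y}
  live L6: {y}→∅
  live L7: ∅→{y}
  live L8: {y}→∅
  live L9: {y}→∅

Interfere edges:
  b: {r,s,y}
  e: {r,s,y}
  r: {b,e,s,y}
  s: {b,e,r,y}
  y: {b,e,r,s}

N(e) = ["r", "s", "y"]

Answer: ["r", "s", "y"]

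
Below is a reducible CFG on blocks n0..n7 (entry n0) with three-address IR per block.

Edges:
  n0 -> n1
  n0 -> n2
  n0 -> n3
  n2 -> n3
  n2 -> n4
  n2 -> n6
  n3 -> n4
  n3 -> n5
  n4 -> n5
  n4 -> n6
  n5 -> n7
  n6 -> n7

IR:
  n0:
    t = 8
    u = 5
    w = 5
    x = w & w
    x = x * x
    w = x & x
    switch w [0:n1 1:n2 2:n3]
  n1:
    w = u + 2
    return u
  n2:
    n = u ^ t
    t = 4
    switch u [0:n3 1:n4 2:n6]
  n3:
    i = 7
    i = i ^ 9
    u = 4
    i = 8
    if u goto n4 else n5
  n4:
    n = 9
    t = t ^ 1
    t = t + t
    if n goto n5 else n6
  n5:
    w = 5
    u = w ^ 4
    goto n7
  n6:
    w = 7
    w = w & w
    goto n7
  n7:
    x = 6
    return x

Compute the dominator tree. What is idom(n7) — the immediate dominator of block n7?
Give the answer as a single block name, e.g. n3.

idom tree: n1←n0 n2←n0 n3←n0 n4←n0 n5←n0 n6←n0 n7←n0
Dom∩ at merges:
  n3: preds {n0,n2}: {n0} ∩ {n0,n2} = {n0}; idom=n0
  n4: preds {n2,n3}: {n0,n2} ∩ {n0,n3} = {n0}; idom=n0
  n5: preds {n3,n4}: {n0,n3} ∩ {n0,n4} = {n0}; idom=n0
  n6: preds {n2,n4}: {n0,n2} ∩ {n0,n4} = {n0}; idom=n0
  n7: preds {n5,n6}: {n0,n5} ∩ {n0,n6} = {n0}; idom=n0

idom(n7) = n0

Answer: n0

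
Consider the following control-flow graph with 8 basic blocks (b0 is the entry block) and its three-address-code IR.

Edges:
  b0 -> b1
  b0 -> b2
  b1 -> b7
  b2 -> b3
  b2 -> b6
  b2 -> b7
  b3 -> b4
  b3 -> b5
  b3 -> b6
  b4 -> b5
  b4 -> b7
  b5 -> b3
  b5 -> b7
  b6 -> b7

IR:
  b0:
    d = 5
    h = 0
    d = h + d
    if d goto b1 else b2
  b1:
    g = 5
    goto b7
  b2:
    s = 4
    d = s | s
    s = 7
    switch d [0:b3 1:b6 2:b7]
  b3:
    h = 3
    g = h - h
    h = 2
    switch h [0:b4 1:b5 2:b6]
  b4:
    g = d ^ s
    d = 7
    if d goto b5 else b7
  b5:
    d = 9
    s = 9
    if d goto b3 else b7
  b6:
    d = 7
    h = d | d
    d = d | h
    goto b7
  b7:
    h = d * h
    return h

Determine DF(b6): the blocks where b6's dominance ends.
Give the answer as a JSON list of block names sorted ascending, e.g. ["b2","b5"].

idom tree: b1←b0 b2←b0 b3←b2 b4←b3 b5←b3 b6←b2 b7←b0
Join-block Dom:
  b3: preds {b2,b5}: {b0,b2} ∩ {b0,b2,b3,b5} = {b0,b2}; idom=b2
  b5: preds {b3,b4}: {b0,b2,b3} ∩ {b0,b2,b3,b4} = {b0,b2,b3}; idom=b3
  b6: preds {b2,b3}: {b0,b2} ∩ {b0,b2,b3} = {b0,b2}; idom=b2
  b7: preds {b1,b2,b4,b5,b6}: {b0,b1} ∩ {b0,b2} ∩ {b0,b2,b3,b4} ∩ {b0,b2,b3,b5} ∩ {b0,b2,b6} = {b0}; idom=b0

Frontier:
  b3←b2: walk · to b2
  b3←b5: walk b5→b3 to b2
  b5←b3: walk · to b3
  b5←b4: walk b4 to b3
  b6←b2: walk · to b2
  b6←b3: walk b3 to b2
  b7←b1: walk b1 to b0
  b7←b2: walk b2 to b0
  b7←b4: walk b4→b3→b2 to b0
  b7←b5: walk b5→b3→b2 to b0
  b7←b6: walk b6→b2 to b0
  b0: DF=∅
  b1: DF={b7}
  b2: DF={b7}
  b3: DF={b3,b6,b7}
  b4: DF={b5,b7}
  b5: DF={b3,b7}
  b6: DF={b7}
  b7: DF=∅

DF(b6) = ["b7"]

Answer: ["b7"]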